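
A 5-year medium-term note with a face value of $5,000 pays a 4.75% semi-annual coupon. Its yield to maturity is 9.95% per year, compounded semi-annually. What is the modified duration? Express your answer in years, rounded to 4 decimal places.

4.2268 years

Periodic yield y = 0.04975. First find Macaulay duration:
  t   CF        PV=CF/(1+0.04975)^t    t·PV
  1       118.75       113.1222       113.1222
  2       118.75       107.7611       215.5221
  3       118.75       102.6540       307.9621
  4       118.75        97.7890       391.1561
  5       118.75        93.1546       465.7729
  6       118.75        88.7398       532.4386
  7       118.75        84.5342       591.7394
  8       118.75        80.5279       644.2235
  9       118.75        76.7115       690.4038
  10    5,118.75     3,149.9603    31,499.6034
  Σ                  3,994.9546    35,451.9440
P = 3,994.9546; Macaulay duration = 35,451.9440 / 3,994.9546 = 8.87418 half-year periods = 4.43709 years.
Modified duration = D_Mac / (1 + y) = 4.43709 / 1.04975 = 4.22681 years.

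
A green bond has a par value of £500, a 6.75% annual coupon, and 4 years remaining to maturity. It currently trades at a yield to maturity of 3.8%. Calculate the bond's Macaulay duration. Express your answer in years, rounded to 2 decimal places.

Periodic yield y = 0.038. Discount each cash flow and weight by its year:
  t   CF        PV=CF/(1+0.038)^t    t·PV
  1        33.75        32.5145        32.5145
  2        33.75        31.3241        62.6483
  3        33.75        30.1774        90.5322
  4       533.75       459.7783     1,839.1132
  Σ                    553.7943     2,024.8081
Price P = Σ PV = 553.7943.
Macaulay duration = Σ(t·PV) / P = 2,024.8081 / 553.7943 = 3.65625 years.

3.66 years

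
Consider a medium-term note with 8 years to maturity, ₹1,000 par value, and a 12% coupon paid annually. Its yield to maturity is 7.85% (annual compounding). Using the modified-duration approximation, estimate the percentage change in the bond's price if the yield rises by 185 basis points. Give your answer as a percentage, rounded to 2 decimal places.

Periodic yield y = 0.0785. Modified duration first:
  t   CF        PV=CF/(1+0.0785)^t    t·PV
  1       120.00       111.2656       111.2656
  2       120.00       103.1670       206.3341
  3       120.00        95.6579       286.9737
  4       120.00        88.6953       354.7812
  5       120.00        82.2395       411.1975
  6       120.00        76.2536       457.5216
  7       120.00        70.7034       494.9237
  8     1,120.00       611.8667     4,894.9337
  Σ                  1,239.8491     7,217.9311
P = 1,239.8491; D_Mac = 5.82162 yrs; D_mod = 5.82162/(1+0.0785) = 5.39789 yrs.
ΔP/P ≈ -D_mod · Δy = -5.39789 × (+0.0185) = -0.099861 = -9.9861%.

-9.99%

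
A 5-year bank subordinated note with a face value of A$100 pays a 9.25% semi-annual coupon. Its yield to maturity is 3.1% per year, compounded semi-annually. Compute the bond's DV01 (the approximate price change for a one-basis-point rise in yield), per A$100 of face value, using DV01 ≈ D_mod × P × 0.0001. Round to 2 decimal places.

A$0.05

Periodic yield y = 0.0155.
  t   CF        PV=CF/(1+0.0155)^t    t·PV
  1        4.625         4.5544         4.5544
  2        4.625         4.4849         8.9698
  3        4.625         4.4164        13.2493
  4        4.625         4.3490        17.3961
  5        4.625         4.2826        21.4132
  6        4.625         4.2173        25.3037
  7        4.625         4.1529        29.0704
  8        4.625         4.0895        32.7162
  9        4.625         4.0271        36.2439
  10     104.625        89.7090       897.0904
  Σ                    128.2832     1,086.0073
P = 128.2832; D_Mac = 8.46570 half-year periods = 4.23285 yrs; D_mod = 4.16824 yrs.
DV01 ≈ 4.16824 × 128.2832 × 0.0001 = 0.053472.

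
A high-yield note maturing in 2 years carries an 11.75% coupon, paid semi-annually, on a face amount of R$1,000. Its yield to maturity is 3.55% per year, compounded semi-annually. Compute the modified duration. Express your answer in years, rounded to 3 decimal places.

1.820 years

Periodic yield y = 0.01775. First find Macaulay duration:
  t   CF        PV=CF/(1+0.01775)^t    t·PV
  1        58.75        57.7254        57.7254
  2        58.75        56.7186       113.4372
  3        58.75        55.7294       167.1883
  4     1,058.75       986.7996     3,947.1985
  Σ                  1,156.9730     4,285.5494
P = 1,156.9730; Macaulay duration = 4,285.5494 / 1,156.9730 = 3.70410 half-year periods = 1.85205 years.
Modified duration = D_Mac / (1 + y) = 1.85205 / 1.01775 = 1.81975 years.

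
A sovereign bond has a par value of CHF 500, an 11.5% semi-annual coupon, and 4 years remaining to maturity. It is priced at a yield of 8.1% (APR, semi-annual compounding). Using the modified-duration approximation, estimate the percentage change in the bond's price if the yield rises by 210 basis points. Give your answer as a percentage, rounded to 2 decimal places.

Periodic yield y = 0.0405. Modified duration first:
  t   CF        PV=CF/(1+0.0405)^t    t·PV
  1        28.75        27.6309        27.6309
  2        28.75        26.5555        53.1109
  3        28.75        25.5218        76.5655
  4        28.75        24.5284        98.1137
  5        28.75        23.5737       117.8684
  6        28.75        22.6561       135.9367
  7        28.75        21.7743       152.4198
  8       528.75       384.8697     3,078.9575
  Σ                    557.1104     3,740.6033
P = 557.1104; D_Mac = 6.71429 half-year periods = 3.35715 yrs; D_mod = 3.35715/(1+0.0405) = 3.22648 yrs.
ΔP/P ≈ -D_mod · Δy = -3.22648 × (+0.021) = -0.067756 = -6.7756%.

-6.78%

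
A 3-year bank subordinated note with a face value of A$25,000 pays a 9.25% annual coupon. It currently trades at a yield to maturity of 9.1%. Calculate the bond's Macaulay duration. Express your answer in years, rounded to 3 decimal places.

2.754 years

Periodic yield y = 0.091. Discount each cash flow and weight by its year:
  t   CF        PV=CF/(1+0.091)^t    t·PV
  1     2,312.50     2,119.6150     2,119.6150
  2     2,312.50     1,942.8185     3,885.6371
  3    27,312.50    21,032.3211    63,096.9632
  Σ                 25,094.7546    69,102.2153
Price P = Σ PV = 25,094.7546.
Macaulay duration = Σ(t·PV) / P = 69,102.2153 / 25,094.7546 = 2.75365 years.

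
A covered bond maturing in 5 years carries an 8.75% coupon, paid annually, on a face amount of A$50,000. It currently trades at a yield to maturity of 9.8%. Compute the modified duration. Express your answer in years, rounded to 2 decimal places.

Periodic yield y = 0.098. First find Macaulay duration:
  t   CF        PV=CF/(1+0.098)^t    t·PV
  1     4,375.00     3,984.5173     3,984.5173
  2     4,375.00     3,628.8864     7,257.7729
  3     4,375.00     3,304.9968     9,914.9903
  4     4,375.00     3,010.0153    12,040.0610
  5    54,375.00    34,071.2109   170,356.0547
  Σ                 47,999.6267   203,553.3962
P = 47,999.6267; Macaulay duration = 203,553.3962 / 47,999.6267 = 4.24073 years.
Modified duration = D_Mac / (1 + y) = 4.24073 / 1.098 = 3.86223 years.

3.86 years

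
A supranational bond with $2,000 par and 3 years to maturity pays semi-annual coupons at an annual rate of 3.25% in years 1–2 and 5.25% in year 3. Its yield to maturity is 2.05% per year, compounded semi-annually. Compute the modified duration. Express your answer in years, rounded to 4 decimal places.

2.8533 years

Periodic yield y = 0.01025. First find Macaulay duration:
  t   CF        PV=CF/(1+0.01025)^t    t·PV
  1        32.50        32.1703        32.1703
  2        32.50        31.8439        63.6877
  3        32.50        31.5208        94.5623
  4        32.50        31.2010       124.8038
  5        52.50        49.8902       249.4509
  6     2,052.50     1,930.6787    11,584.0724
  Σ                  2,107.3047    12,148.7473
P = 2,107.3047; Macaulay duration = 12,148.7473 / 2,107.3047 = 5.76506 half-year periods = 2.88253 years.
Modified duration = D_Mac / (1 + y) = 2.88253 / 1.01025 = 2.85329 years.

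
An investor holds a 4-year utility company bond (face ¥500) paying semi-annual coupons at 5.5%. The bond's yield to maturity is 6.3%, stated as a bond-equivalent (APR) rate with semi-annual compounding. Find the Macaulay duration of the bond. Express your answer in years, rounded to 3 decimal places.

3.639 years

Periodic yield y = 0.0315. Discount each cash flow and weight by its period:
  t   CF        PV=CF/(1+0.0315)^t    t·PV
  1        13.75        13.3301        13.3301
  2        13.75        12.9230        25.8461
  3        13.75        12.5284        37.5851
  4        13.75        12.1458        48.5832
  5        13.75        11.7749        58.8744
  6        13.75        11.4153        68.4918
  7        13.75        11.0667        77.4669
  8       513.75       400.8648     3,206.9188
  Σ                    486.0490     3,537.0964
Price P = Σ PV = 486.0490.
Macaulay duration = Σ(t·PV) / P = 3,537.0964 / 486.0490 = 7.27724 half-year periods.
In years: 7.27724 / 2 = 3.63862 years.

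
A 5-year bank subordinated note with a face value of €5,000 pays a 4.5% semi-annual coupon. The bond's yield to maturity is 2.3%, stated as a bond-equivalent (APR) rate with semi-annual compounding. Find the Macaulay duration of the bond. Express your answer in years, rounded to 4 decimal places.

4.5599 years

Periodic yield y = 0.0115. Discount each cash flow and weight by its period:
  t   CF        PV=CF/(1+0.0115)^t    t·PV
  1       112.50       111.2210       111.2210
  2       112.50       109.9565       219.9129
  3       112.50       108.7063       326.1190
  4       112.50       107.4704       429.8817
  5       112.50       106.2486       531.2428
  6       112.50       105.0406       630.2436
  7       112.50       103.8464       726.9246
  8       112.50       102.6657       821.3257
  9       112.50       101.4985       913.4863
  10    5,112.50     4,560.1009    45,601.0088
  Σ                  5,516.7548    50,311.3664
Price P = Σ PV = 5,516.7548.
Macaulay duration = Σ(t·PV) / P = 50,311.3664 / 5,516.7548 = 9.11974 half-year periods.
In years: 9.11974 / 2 = 4.55987 years.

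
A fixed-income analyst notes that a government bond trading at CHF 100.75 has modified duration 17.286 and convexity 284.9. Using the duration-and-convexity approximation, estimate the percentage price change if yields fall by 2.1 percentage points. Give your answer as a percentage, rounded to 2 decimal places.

+42.58%

Duration effect: -D_mod·Δy = -17.286 × (-0.021) = +0.363006
Convexity effect: ½·C·(Δy)² = 0.5 × 284.9 × (-0.021)² = +0.06282045
ΔP/P ≈ +0.363006 + 0.06282045 = +0.42582645
= +42.582645%.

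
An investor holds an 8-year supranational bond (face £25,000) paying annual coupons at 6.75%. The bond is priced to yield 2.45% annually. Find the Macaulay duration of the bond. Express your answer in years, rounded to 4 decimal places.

Periodic yield y = 0.0245. Discount each cash flow and weight by its year:
  t   CF        PV=CF/(1+0.0245)^t    t·PV
  1     1,687.50     1,647.1449     1,647.1449
  2     1,687.50     1,607.7550     3,215.5099
  3     1,687.50     1,569.3069     4,707.9208
  4     1,687.50     1,531.7784     6,127.1135
  5     1,687.50     1,495.1473     7,475.7363
  6     1,687.50     1,459.3921     8,756.3529
  7     1,687.50     1,424.4921     9,971.4446
  8    26,687.50    21,989.3398   175,914.7184
  Σ                 32,724.3565   217,815.9413
Price P = Σ PV = 32,724.3565.
Macaulay duration = Σ(t·PV) / P = 217,815.9413 / 32,724.3565 = 6.65608 years.

6.6561 years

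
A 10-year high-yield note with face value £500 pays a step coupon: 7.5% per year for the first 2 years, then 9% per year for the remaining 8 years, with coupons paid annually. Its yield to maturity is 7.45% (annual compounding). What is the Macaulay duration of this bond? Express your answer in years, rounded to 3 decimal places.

Periodic yield y = 0.0745. Discount each cash flow and weight by its year:
  t   CF        PV=CF/(1+0.0745)^t    t·PV
  1        37.50        34.9000        34.9000
  2        37.50        32.4802        64.9604
  3        45.00        36.2738       108.8215
  4        45.00        33.7588       135.0351
  5        45.00        31.4181       157.0907
  6        45.00        29.2398       175.4386
  7        45.00        27.2124       190.4871
  8        45.00        25.3257       202.6055
  9        45.00        23.5697       212.1276
  10      545.00       265.6638     2,656.6375
  Σ                    539.8423     3,938.1040
Price P = Σ PV = 539.8423.
Macaulay duration = Σ(t·PV) / P = 3,938.1040 / 539.8423 = 7.29492 years.

7.295 years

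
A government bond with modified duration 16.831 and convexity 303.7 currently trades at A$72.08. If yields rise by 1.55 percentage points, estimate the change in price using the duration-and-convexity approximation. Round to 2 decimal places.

Duration effect: -D_mod·Δy = -16.831 × (+0.0155) = -0.2608805
Convexity effect: ½·C·(Δy)² = 0.5 × 303.7 × (0.0155)² = +0.0364819625
ΔP/P ≈ -0.2608805 + 0.0364819625 = -0.2243985375
ΔP ≈ 72.08 × (-0.2243985375) = -16.174646583.

-A$16.17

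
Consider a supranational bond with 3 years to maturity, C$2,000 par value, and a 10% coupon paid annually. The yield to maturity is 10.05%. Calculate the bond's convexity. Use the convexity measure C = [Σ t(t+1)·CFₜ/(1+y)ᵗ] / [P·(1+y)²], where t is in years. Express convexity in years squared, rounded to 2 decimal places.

8.75

With y = 0.1005:
  t   CF        PV=CF/(1+0.1005)^t    t·PV        t(t+1)·PV
  1       200.00       181.7356       181.7356         363.4711
  2       200.00       165.1391       330.2782         990.8346
  3     2,200.00     1,650.6407     4,951.9220      19,807.6880
  Σ                  1,997.5153     5,463.9358      21,161.9937
P = 1,997.5153.
Convexity = Σ t(t+1)·PV / [P·(1+y)²] = 21,161.9937 / (1,997.5153 × 1.211100) = 8.74755.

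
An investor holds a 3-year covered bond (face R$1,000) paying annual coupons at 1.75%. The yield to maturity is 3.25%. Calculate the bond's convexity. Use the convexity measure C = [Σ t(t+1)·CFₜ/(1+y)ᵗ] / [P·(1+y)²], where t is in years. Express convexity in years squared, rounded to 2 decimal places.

With y = 0.0325:
  t   CF        PV=CF/(1+0.0325)^t    t·PV        t(t+1)·PV
  1        17.50        16.9492        16.9492          33.8983
  2        17.50        16.4156        32.8313          98.4939
  3     1,017.50       924.4092     2,773.2275      11,092.9098
  Σ                    957.7739     2,823.0079      11,225.3020
P = 957.7739.
Convexity = Σ t(t+1)·PV / [P·(1+y)²] = 11,225.3020 / (957.7739 × 1.066056) = 10.99398.

10.99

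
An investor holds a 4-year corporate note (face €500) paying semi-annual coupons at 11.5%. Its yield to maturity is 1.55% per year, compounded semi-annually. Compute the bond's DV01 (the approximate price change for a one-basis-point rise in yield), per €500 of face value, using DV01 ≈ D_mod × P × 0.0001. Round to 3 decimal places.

€0.236

Periodic yield y = 0.00775.
  t   CF        PV=CF/(1+0.00775)^t    t·PV
  1        28.75        28.5289        28.5289
  2        28.75        28.3095        56.6190
  3        28.75        28.0918        84.2754
  4        28.75        27.8758       111.5030
  5        28.75        27.6614       138.3069
  6        28.75        27.4487       164.6919
  7        28.75        27.2376       190.6629
  8       528.75       497.0819     3,976.6550
  Σ                    692.2354     4,751.2430
P = 692.2354; D_Mac = 6.86362 half-year periods = 3.43181 yrs; D_mod = 3.40542 yrs.
DV01 ≈ 3.40542 × 692.2354 × 0.0001 = 0.235735.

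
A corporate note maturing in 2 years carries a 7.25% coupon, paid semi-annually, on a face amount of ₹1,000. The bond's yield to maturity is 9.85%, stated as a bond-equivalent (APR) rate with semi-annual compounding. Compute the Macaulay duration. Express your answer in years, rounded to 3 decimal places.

1.895 years

Periodic yield y = 0.04925. Discount each cash flow and weight by its period:
  t   CF        PV=CF/(1+0.04925)^t    t·PV
  1        36.25        34.5485        34.5485
  2        36.25        32.9268        65.8537
  3        36.25        31.3813        94.1439
  4     1,036.25       854.9656     3,419.8623
  Σ                    953.8222     3,614.4084
Price P = Σ PV = 953.8222.
Macaulay duration = Σ(t·PV) / P = 3,614.4084 / 953.8222 = 3.78939 half-year periods.
In years: 3.78939 / 2 = 1.89470 years.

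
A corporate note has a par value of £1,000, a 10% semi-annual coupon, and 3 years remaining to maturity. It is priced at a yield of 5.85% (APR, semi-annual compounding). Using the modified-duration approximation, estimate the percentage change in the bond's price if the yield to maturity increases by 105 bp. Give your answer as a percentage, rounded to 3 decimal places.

Periodic yield y = 0.02925. Modified duration first:
  t   CF        PV=CF/(1+0.02925)^t    t·PV
  1        50.00        48.5791        48.5791
  2        50.00        47.1985        94.3970
  3        50.00        45.8572       137.5716
  4        50.00        44.5540       178.2159
  5        50.00        43.2878       216.4391
  6     1,050.00       883.2101     5,299.2608
  Σ                  1,112.6867     5,974.4634
P = 1,112.6867; D_Mac = 5.36940 half-year periods = 2.68470 yrs; D_mod = 2.68470/(1+0.02925) = 2.60841 yrs.
ΔP/P ≈ -D_mod · Δy = -2.60841 × (+0.0105) = -0.027388 = -2.7388%.

-2.739%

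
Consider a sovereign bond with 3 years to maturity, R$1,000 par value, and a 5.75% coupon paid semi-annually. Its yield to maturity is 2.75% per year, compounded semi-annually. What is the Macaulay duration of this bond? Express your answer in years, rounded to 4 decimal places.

Periodic yield y = 0.01375. Discount each cash flow and weight by its period:
  t   CF        PV=CF/(1+0.01375)^t    t·PV
  1        28.75        28.3600        28.3600
  2        28.75        27.9754        55.9508
  3        28.75        27.5959        82.7878
  4        28.75        27.2216       108.8866
  5        28.75        26.8524       134.2621
  6     1,028.75       947.8173     5,686.9040
  Σ                  1,085.8228     6,097.1513
Price P = Σ PV = 1,085.8228.
Macaulay duration = Σ(t·PV) / P = 6,097.1513 / 1,085.8228 = 5.61524 half-year periods.
In years: 5.61524 / 2 = 2.80762 years.

2.8076 years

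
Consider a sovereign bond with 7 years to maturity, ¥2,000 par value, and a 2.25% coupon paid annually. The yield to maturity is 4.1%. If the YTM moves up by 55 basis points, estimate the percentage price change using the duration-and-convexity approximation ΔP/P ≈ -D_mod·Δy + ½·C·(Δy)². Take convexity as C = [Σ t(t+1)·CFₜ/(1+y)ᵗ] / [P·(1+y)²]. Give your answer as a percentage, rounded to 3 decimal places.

With y = 0.041:
  t   CF        PV=CF/(1+0.041)^t    t·PV        t(t+1)·PV
  1        45.00        43.2277        43.2277          86.4553
  2        45.00        41.5251        83.0503         249.1508
  3        45.00        39.8897       119.6690         478.6759
  4        45.00        38.3186       153.2744         766.3719
  5        45.00        36.8094       184.0471       1,104.2823
  6        45.00        35.3597       212.1580       1,485.1059
  7     2,045.00     1,543.6122    10,805.2855      86,442.2839
  Σ                  1,778.7423    11,600.7118      90,612.3261
P = 1,778.7423; D_Mac = 6.52186 yrs; D_mod = 6.26500 yrs; C = 47.00811.
Duration effect: -6.26500 × (+0.0055) = -0.034457
Convexity effect: 0.5 × 47.00811 × (0.0055)² = +0.0007110
ΔP/P ≈ -0.034457 + 0.0007110 = -0.033746 = -3.3746%.

-3.375%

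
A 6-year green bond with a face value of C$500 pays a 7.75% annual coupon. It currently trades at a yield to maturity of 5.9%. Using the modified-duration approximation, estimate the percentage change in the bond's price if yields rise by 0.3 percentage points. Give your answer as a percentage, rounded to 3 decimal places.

-1.435%

Periodic yield y = 0.059. Modified duration first:
  t   CF        PV=CF/(1+0.059)^t    t·PV
  1        38.75        36.5911        36.5911
  2        38.75        34.5525        69.1050
  3        38.75        32.6275        97.8825
  4        38.75        30.8097       123.2389
  5        38.75        29.0932       145.4661
  6       538.75       381.9544     2,291.7264
  Σ                    545.6285     2,764.0102
P = 545.6285; D_Mac = 5.06574 yrs; D_mod = 5.06574/(1+0.059) = 4.78351 yrs.
ΔP/P ≈ -D_mod · Δy = -4.78351 × (+0.003) = -0.014351 = -1.4351%.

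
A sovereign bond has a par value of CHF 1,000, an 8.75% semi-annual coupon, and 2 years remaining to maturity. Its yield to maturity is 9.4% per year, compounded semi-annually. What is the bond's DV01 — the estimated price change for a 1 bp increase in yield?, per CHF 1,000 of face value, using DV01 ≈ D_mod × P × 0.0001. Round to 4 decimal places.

Periodic yield y = 0.047.
  t   CF        PV=CF/(1+0.047)^t    t·PV
  1        43.75        41.7861        41.7861
  2        43.75        39.9103        79.8205
  3        43.75        38.1187       114.3561
  4     1,043.75       868.5799     3,474.3195
  Σ                    988.3949     3,710.2822
P = 988.3949; D_Mac = 3.75385 half-year periods = 1.87692 yrs; D_mod = 1.79267 yrs.
DV01 ≈ 1.79267 × 988.3949 × 0.0001 = 0.177186.

CHF 0.1772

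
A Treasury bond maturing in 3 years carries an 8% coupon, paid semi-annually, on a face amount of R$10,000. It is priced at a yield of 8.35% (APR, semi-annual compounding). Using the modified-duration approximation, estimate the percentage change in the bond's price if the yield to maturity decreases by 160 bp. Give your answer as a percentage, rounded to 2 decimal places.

Periodic yield y = 0.04175. Modified duration first:
  t   CF        PV=CF/(1+0.04175)^t    t·PV
  1       400.00       383.9693       383.9693
  2       400.00       368.5810       737.1620
  3       400.00       353.8095     1,061.4284
  4       400.00       339.6299     1,358.5197
  5       400.00       326.0187     1,630.0933
  6    10,400.00     8,136.7746    48,820.6475
  Σ                  9,908.7829    53,991.8202
P = 9,908.7829; D_Mac = 5.44889 half-year periods = 2.72444 yrs; D_mod = 2.72444/(1+0.04175) = 2.61526 yrs.
ΔP/P ≈ -D_mod · Δy = -2.61526 × (-0.016) = +0.041844 = +4.1844%.

+4.18%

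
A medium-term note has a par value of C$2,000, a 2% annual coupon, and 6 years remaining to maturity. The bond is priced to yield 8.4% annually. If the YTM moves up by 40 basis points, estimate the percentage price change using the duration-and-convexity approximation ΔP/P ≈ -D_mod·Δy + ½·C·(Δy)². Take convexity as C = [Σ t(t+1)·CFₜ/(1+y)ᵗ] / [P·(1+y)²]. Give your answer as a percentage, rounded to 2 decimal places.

-2.06%

With y = 0.084:
  t   CF        PV=CF/(1+0.084)^t    t·PV        t(t+1)·PV
  1        40.00        36.9004        36.9004          73.8007
  2        40.00        34.0409        68.0819         204.2456
  3        40.00        31.4031        94.2092         376.8369
  4        40.00        28.9696       115.8785         579.3925
  5        40.00        26.7247       133.6237         801.7424
  6     2,040.00     1,257.3450     7,544.0703      52,808.4918
  Σ                  1,415.3838     7,992.7639      54,844.5099
P = 1,415.3838; D_Mac = 5.64706 yrs; D_mod = 5.20947 yrs; C = 32.97618.
Duration effect: -5.20947 × (+0.004) = -0.020838
Convexity effect: 0.5 × 32.97618 × (0.004)² = +0.0002638
ΔP/P ≈ -0.020838 + 0.0002638 = -0.020574 = -2.0574%.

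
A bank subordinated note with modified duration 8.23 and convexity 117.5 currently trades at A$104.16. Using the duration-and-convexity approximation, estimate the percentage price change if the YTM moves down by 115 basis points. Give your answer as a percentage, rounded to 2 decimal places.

Duration effect: -D_mod·Δy = -8.23 × (-0.0115) = +0.094645
Convexity effect: ½·C·(Δy)² = 0.5 × 117.5 × (-0.0115)² = +0.0077696875
ΔP/P ≈ +0.094645 + 0.0077696875 = +0.1024146875
= +10.24146875%.

+10.24%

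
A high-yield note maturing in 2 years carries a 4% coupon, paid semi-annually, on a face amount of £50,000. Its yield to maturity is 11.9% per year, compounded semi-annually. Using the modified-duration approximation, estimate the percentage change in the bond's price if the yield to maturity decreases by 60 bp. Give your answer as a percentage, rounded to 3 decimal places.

+1.097%

Periodic yield y = 0.0595. Modified duration first:
  t   CF        PV=CF/(1+0.0595)^t    t·PV
  1     1,000.00       943.8414       943.8414
  2     1,000.00       890.8367     1,781.6733
  3     1,000.00       840.8085     2,522.4256
  4    51,000.00    40,473.0871   161,892.3485
  Σ                 43,148.5738   167,140.2889
P = 43,148.5738; D_Mac = 3.87360 half-year periods = 1.93680 yrs; D_mod = 1.93680/(1+0.0595) = 1.82803 yrs.
ΔP/P ≈ -D_mod · Δy = -1.82803 × (-0.006) = +0.010968 = +1.0968%.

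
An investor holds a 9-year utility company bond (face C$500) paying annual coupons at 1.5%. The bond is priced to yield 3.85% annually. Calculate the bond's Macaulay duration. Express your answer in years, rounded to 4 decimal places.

Periodic yield y = 0.0385. Discount each cash flow and weight by its year:
  t   CF        PV=CF/(1+0.0385)^t    t·PV
  1         7.50         7.2220         7.2220
  2         7.50         6.9542        13.9084
  3         7.50         6.6964        20.0892
  4         7.50         6.4482        25.7926
  5         7.50         6.2091        31.0455
  6         7.50         5.9789        35.8735
  7         7.50         5.7573        40.3008
  8         7.50         5.5438        44.3506
  9       507.50       361.2248     3,251.0230
  Σ                    412.0346     3,469.6056
Price P = Σ PV = 412.0346.
Macaulay duration = Σ(t·PV) / P = 3,469.6056 / 412.0346 = 8.42067 years.

8.4207 years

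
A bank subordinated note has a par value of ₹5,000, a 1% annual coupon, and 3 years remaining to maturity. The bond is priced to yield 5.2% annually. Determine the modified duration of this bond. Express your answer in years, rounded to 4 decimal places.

Periodic yield y = 0.052. First find Macaulay duration:
  t   CF        PV=CF/(1+0.052)^t    t·PV
  1        50.00        47.5285        47.5285
  2        50.00        45.1792        90.3584
  3     5,050.00     4,337.5467    13,012.6400
  Σ                  4,430.2544    13,150.5269
P = 4,430.2544; Macaulay duration = 13,150.5269 / 4,430.2544 = 2.96835 years.
Modified duration = D_Mac / (1 + y) = 2.96835 / 1.052 = 2.82162 years.

2.8216 years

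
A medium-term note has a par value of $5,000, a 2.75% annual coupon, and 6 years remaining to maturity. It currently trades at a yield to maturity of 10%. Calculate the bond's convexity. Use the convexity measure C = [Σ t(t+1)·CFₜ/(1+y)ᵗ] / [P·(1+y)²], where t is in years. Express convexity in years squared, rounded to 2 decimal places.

31.02

With y = 0.1:
  t   CF        PV=CF/(1+0.1)^t    t·PV        t(t+1)·PV
  1       137.50       125.0000       125.0000         250.0000
  2       137.50       113.6364       227.2727         681.8182
  3       137.50       103.3058       309.9174       1,239.6694
  4       137.50        93.9144       375.6574       1,878.2870
  5       137.50        85.3767       426.8834       2,561.3005
  6     5,137.50     2,899.9848    17,399.9089     121,799.3623
  Σ                  3,421.2180    18,864.6398     128,410.4373
P = 3,421.2180.
Convexity = Σ t(t+1)·PV / [P·(1+y)²] = 128,410.4373 / (3,421.2180 × 1.210000) = 31.01946.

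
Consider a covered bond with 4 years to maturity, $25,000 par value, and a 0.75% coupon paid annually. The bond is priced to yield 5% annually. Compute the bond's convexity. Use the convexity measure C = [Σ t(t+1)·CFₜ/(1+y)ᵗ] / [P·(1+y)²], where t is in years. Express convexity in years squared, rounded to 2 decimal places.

17.85

With y = 0.05:
  t   CF        PV=CF/(1+0.05)^t    t·PV        t(t+1)·PV
  1       187.50       178.5714       178.5714         357.1429
  2       187.50       170.0680       340.1361       1,020.4082
  3       187.50       161.9695       485.9086       1,943.6346
  4    25,187.50    20,721.8186    82,887.2743     414,436.3717
  Σ                 21,232.4276    83,891.8905     417,757.5573
P = 21,232.4276.
Convexity = Σ t(t+1)·PV / [P·(1+y)²] = 417,757.5573 / (21,232.4276 × 1.102500) = 17.84621.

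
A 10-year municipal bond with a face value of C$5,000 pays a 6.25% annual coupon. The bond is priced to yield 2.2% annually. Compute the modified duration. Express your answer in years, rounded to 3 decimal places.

Periodic yield y = 0.022. First find Macaulay duration:
  t   CF        PV=CF/(1+0.022)^t    t·PV
  1       312.50       305.7730       305.7730
  2       312.50       299.1908       598.3816
  3       312.50       292.7503       878.2509
  4       312.50       286.4484     1,145.7937
  5       312.50       280.2822     1,401.4111
  6       312.50       274.2487     1,645.4925
  7       312.50       268.3452     1,878.4161
  8       312.50       262.5686     2,100.5491
  9       312.50       256.9165     2,312.2483
  10    5,312.50     4,273.5618    42,735.6176
  Σ                  6,800.0855    55,001.9338
P = 6,800.0855; Macaulay duration = 55,001.9338 / 6,800.0855 = 8.08842 years.
Modified duration = D_Mac / (1 + y) = 8.08842 / 1.022 = 7.91430 years.

7.914 years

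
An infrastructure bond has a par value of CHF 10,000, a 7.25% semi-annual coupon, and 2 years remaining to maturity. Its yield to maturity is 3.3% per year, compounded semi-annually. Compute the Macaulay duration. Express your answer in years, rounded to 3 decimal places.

1.902 years

Periodic yield y = 0.0165. Discount each cash flow and weight by its period:
  t   CF        PV=CF/(1+0.0165)^t    t·PV
  1       362.50       356.6158       356.6158
  2       362.50       350.8272       701.6544
  3       362.50       345.1325     1,035.3975
  4    10,362.50     9,705.8821    38,823.5284
  Σ                 10,758.4576    40,917.1961
Price P = Σ PV = 10,758.4576.
Macaulay duration = Σ(t·PV) / P = 40,917.1961 / 10,758.4576 = 3.80326 half-year periods.
In years: 3.80326 / 2 = 1.90163 years.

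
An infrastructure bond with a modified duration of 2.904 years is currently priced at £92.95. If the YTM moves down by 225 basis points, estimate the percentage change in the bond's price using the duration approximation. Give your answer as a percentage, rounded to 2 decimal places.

+6.53%

Duration approximation: ΔP/P ≈ -D_mod · Δy = -2.904 × (-0.0225) = +0.065340.
As a percentage: +6.5340%.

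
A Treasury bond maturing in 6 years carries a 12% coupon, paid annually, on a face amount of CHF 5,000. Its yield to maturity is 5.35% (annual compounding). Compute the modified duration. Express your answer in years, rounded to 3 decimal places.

Periodic yield y = 0.0535. First find Macaulay duration:
  t   CF        PV=CF/(1+0.0535)^t    t·PV
  1       600.00       569.5301       569.5301
  2       600.00       540.6076     1,081.2153
  3       600.00       513.1539     1,539.4617
  4       600.00       487.0943     1,948.3774
  5       600.00       462.3582     2,311.7909
  6     5,600.00     4,096.1965    24,577.1793
  Σ                  6,668.9407    32,027.5547
P = 6,668.9407; Macaulay duration = 32,027.5547 / 6,668.9407 = 4.80250 years.
Modified duration = D_Mac / (1 + y) = 4.80250 / 1.0535 = 4.55861 years.

4.559 years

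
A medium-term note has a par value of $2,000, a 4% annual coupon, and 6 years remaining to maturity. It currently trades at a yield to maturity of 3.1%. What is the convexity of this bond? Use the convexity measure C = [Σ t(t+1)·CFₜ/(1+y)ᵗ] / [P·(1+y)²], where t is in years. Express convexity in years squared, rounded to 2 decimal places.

With y = 0.031:
  t   CF        PV=CF/(1+0.031)^t    t·PV        t(t+1)·PV
  1        80.00        77.5946        77.5946         155.1891
  2        80.00        75.2615       150.5229         451.5688
  3        80.00        72.9985       218.9955         875.9821
  4        80.00        70.8036       283.2144       1,416.0720
  5        80.00        68.6747       343.3734       2,060.2405
  6     2,080.00     1,731.8543    10,391.1256      72,737.8791
  Σ                  2,097.1871    11,464.8264      77,696.9316
P = 2,097.1871.
Convexity = Σ t(t+1)·PV / [P·(1+y)²] = 77,696.9316 / (2,097.1871 × 1.062961) = 34.85374.

34.85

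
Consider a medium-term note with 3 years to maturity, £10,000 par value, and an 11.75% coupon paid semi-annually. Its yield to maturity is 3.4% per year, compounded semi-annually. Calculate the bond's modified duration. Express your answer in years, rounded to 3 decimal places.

2.613 years

Periodic yield y = 0.017. First find Macaulay duration:
  t   CF        PV=CF/(1+0.017)^t    t·PV
  1       587.50       577.6794       577.6794
  2       587.50       568.0231     1,136.0461
  3       587.50       558.5281     1,675.5842
  4       587.50       549.1918     2,196.7673
  5       587.50       540.0116     2,700.0581
  6    10,587.50     9,569.0254    57,414.1522
  Σ                 12,362.4594    65,700.2874
P = 12,362.4594; Macaulay duration = 65,700.2874 / 12,362.4594 = 5.31450 half-year periods = 2.65725 years.
Modified duration = D_Mac / (1 + y) = 2.65725 / 1.017 = 2.61283 years.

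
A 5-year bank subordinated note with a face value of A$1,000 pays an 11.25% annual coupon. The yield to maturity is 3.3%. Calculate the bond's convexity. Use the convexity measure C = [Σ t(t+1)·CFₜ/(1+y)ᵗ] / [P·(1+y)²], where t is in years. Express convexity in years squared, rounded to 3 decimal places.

22.327

With y = 0.033:
  t   CF        PV=CF/(1+0.033)^t    t·PV        t(t+1)·PV
  1       112.50       108.9061       108.9061         217.8122
  2       112.50       105.4270       210.8540         632.5620
  3       112.50       102.0591       306.1772       1,224.7087
  4       112.50        98.7987       395.1948       1,975.9740
  5     1,112.50       945.7980     4,728.9902      28,373.9414
  Σ                  1,360.9889     5,750.1223      32,424.9983
P = 1,360.9889.
Convexity = Σ t(t+1)·PV / [P·(1+y)²] = 32,424.9983 / (1,360.9889 × 1.067089) = 22.32671.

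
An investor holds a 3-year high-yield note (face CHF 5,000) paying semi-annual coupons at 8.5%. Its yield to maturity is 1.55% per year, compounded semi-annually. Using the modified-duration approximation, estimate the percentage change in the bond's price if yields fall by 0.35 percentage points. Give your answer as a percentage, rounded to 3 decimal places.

Periodic yield y = 0.00775. Modified duration first:
  t   CF        PV=CF/(1+0.00775)^t    t·PV
  1       212.50       210.8658       210.8658
  2       212.50       209.2441       418.4883
  3       212.50       207.6350       622.9049
  4       212.50       206.0382       824.1527
  5       212.50       204.4537     1,022.2683
  6     5,212.50     4,976.5598    29,859.3588
  Σ                  6,014.7966    32,958.0389
P = 6,014.7966; D_Mac = 5.47949 half-year periods = 2.73975 yrs; D_mod = 2.73975/(1+0.00775) = 2.71868 yrs.
ΔP/P ≈ -D_mod · Δy = -2.71868 × (-0.0035) = +0.009515 = +0.9515%.

+0.952%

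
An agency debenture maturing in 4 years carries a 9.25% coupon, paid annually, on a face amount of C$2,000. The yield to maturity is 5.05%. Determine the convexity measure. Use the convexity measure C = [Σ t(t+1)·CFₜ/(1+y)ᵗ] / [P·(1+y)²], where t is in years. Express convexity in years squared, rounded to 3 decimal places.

With y = 0.0505:
  t   CF        PV=CF/(1+0.0505)^t    t·PV        t(t+1)·PV
  1       185.00       176.1066       176.1066         352.2132
  2       185.00       167.6408       335.2815       1,005.8445
  3       185.00       159.5819       478.7456       1,914.9825
  4     2,185.00     1,794.1850     7,176.7399      35,883.6994
  Σ                  2,297.5142     8,166.8736      39,156.7397
P = 2,297.5142.
Convexity = Σ t(t+1)·PV / [P·(1+y)²] = 39,156.7397 / (2,297.5142 × 1.103550) = 15.44387.

15.444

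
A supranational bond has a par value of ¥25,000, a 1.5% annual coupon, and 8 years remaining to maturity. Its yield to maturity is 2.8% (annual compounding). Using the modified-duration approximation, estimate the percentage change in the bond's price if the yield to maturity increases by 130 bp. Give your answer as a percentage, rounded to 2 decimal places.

Periodic yield y = 0.028. Modified duration first:
  t   CF        PV=CF/(1+0.028)^t    t·PV
  1       375.00       364.7860       364.7860
  2       375.00       354.8502       709.7004
  3       375.00       345.1850     1,035.5550
  4       375.00       335.7831     1,343.1323
  5       375.00       326.6372     1,633.1862
  6       375.00       317.7405     1,906.4430
  7       375.00       309.0861     2,163.6027
  8    25,375.00    20,345.1611   162,761.2890
  Σ                 22,699.2292   171,917.6946
P = 22,699.2292; D_Mac = 7.57372 yrs; D_mod = 7.57372/(1+0.028) = 7.36744 yrs.
ΔP/P ≈ -D_mod · Δy = -7.36744 × (+0.013) = -0.095777 = -9.5777%.

-9.58%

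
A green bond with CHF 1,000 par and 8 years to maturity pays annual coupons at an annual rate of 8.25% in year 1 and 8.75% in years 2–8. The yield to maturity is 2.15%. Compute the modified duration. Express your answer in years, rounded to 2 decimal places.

6.33 years

Periodic yield y = 0.0215. First find Macaulay duration:
  t   CF        PV=CF/(1+0.0215)^t    t·PV
  1        82.50        80.7636        80.7636
  2        87.50        83.8555       167.7109
  3        87.50        82.0905       246.2715
  4        87.50        80.3627       321.4508
  5        87.50        78.6713       393.3564
  6        87.50        77.0154       462.0927
  7        87.50        75.3945       527.7612
  8     1,087.50       917.3230     7,338.5843
  Σ                  1,475.4765     9,537.9914
P = 1,475.4765; Macaulay duration = 9,537.9914 / 1,475.4765 = 6.46435 years.
Modified duration = D_Mac / (1 + y) = 6.46435 / 1.0215 = 6.32829 years.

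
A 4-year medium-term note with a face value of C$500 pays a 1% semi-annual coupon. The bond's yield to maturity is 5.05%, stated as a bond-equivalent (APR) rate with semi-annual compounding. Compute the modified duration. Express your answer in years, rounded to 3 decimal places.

Periodic yield y = 0.02525. First find Macaulay duration:
  t   CF        PV=CF/(1+0.02525)^t    t·PV
  1         2.50         2.4384         2.4384
  2         2.50         2.3784         4.7568
  3         2.50         2.3198         6.9594
  4         2.50         2.2627         9.0507
  5         2.50         2.2069        11.0347
  6         2.50         2.1526        12.9155
  7         2.50         2.0996        14.6970
  8       502.50       411.6213     3,292.9704
  Σ                    427.4797     3,354.8230
P = 427.4797; Macaulay duration = 3,354.8230 / 427.4797 = 7.84791 half-year periods = 3.92396 years.
Modified duration = D_Mac / (1 + y) = 3.92396 / 1.02525 = 3.82732 years.

3.827 years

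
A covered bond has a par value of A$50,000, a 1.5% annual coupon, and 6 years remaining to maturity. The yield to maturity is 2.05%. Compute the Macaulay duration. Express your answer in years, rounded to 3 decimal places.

Periodic yield y = 0.0205. Discount each cash flow and weight by its year:
  t   CF        PV=CF/(1+0.0205)^t    t·PV
  1       750.00       734.9339       734.9339
  2       750.00       720.1704     1,440.3407
  3       750.00       705.7034     2,117.1103
  4       750.00       691.5271     2,766.1085
  5       750.00       677.6356     3,388.1780
  6    50,750.00    44,932.2320   269,593.3918
  Σ                 48,462.2024   280,040.0633
Price P = Σ PV = 48,462.2024.
Macaulay duration = Σ(t·PV) / P = 280,040.0633 / 48,462.2024 = 5.77853 years.

5.779 years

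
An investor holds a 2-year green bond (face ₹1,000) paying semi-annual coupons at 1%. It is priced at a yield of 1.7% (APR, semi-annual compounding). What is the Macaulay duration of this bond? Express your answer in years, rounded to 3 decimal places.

Periodic yield y = 0.0085. Discount each cash flow and weight by its period:
  t   CF        PV=CF/(1+0.0085)^t    t·PV
  1         5.00         4.9579         4.9579
  2         5.00         4.9161         9.8321
  3         5.00         4.8746        14.6239
  4     1,005.00       971.5439     3,886.1758
  Σ                    986.2925     3,915.5897
Price P = Σ PV = 986.2925.
Macaulay duration = Σ(t·PV) / P = 3,915.5897 / 986.2925 = 3.97001 half-year periods.
In years: 3.97001 / 2 = 1.98500 years.

1.985 years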